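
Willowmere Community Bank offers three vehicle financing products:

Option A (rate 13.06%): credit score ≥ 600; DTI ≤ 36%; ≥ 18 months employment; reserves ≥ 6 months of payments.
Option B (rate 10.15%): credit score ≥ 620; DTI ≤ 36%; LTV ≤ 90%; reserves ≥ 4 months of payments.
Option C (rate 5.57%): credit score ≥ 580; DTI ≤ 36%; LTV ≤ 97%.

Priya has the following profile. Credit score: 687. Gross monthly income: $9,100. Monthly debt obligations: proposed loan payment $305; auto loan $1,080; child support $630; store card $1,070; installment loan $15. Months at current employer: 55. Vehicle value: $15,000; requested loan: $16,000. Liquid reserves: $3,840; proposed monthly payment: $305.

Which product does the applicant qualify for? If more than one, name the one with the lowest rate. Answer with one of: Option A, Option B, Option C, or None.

Total debts = (305 + 1,080 + 630 + 1,070 + 15) = 3,100; DTI = 3,100/9,100 = 34.1%.
LTV = 16,000/15,000 = 106.7%.
Reserves = 3,840/305 = 12.6 months.
Option A: score 687 ≥ 600; DTI 34.1% ≤ 36%; employment 55 ≥ 18 mo; reserves 12.6 ≥ 6 mo → qualifies.
Option B: score 687 ≥ 620; DTI 34.1% ≤ 36%; LTV 106.7% > 90%; reserves 12.6 ≥ 4 mo → does not qualify.
Option C: score 687 ≥ 580; DTI 34.1% ≤ 36%; LTV 106.7% > 97% → does not qualify.

Option A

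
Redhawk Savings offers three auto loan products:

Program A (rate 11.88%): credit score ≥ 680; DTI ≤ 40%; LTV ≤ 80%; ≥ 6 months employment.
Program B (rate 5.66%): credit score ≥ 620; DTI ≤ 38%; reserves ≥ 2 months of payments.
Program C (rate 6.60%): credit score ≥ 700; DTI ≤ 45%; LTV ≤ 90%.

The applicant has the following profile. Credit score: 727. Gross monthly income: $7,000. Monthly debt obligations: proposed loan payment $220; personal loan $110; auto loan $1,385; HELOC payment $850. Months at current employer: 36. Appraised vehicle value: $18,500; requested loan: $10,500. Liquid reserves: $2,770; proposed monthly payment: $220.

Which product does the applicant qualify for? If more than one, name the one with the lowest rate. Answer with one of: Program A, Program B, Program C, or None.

Program B

Total debts = (220 + 110 + 1,385 + 850) = 2,565; DTI = 2,565/7,000 = 36.6%.
LTV = 10,500/18,500 = 56.8%.
Reserves = 2,770/220 = 12.6 months.
Program A: score 727 ≥ 680; DTI 36.6% ≤ 40%; LTV 56.8% ≤ 80%; employment 36 ≥ 6 mo → qualifies.
Program B: score 727 ≥ 620; DTI 36.6% ≤ 38%; reserves 12.6 ≥ 2 mo → qualifies.
Program C: score 727 ≥ 700; DTI 36.6% ≤ 45%; LTV 56.8% ≤ 90% → qualifies.
Qualifying: Program A, Program B, Program C. Lowest rate is 5.66% → Program B.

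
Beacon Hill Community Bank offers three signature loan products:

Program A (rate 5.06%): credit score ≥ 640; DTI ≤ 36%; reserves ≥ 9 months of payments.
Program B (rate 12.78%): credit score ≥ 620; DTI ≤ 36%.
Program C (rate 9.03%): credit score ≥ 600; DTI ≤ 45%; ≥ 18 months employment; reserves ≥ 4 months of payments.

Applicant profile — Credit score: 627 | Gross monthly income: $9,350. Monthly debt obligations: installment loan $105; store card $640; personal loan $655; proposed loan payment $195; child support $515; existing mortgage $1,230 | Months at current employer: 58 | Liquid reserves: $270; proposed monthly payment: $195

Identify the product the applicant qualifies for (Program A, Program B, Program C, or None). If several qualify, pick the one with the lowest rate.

Program B

Total debts = (105 + 640 + 655 + 195 + 515 + 1,230) = 3,340; DTI = 3,340/9,350 = 35.7%.
Reserves = 270/195 = 1.4 months.
Program A: score 627 < 640; DTI 35.7% ≤ 36%; reserves 1.4 < 9 mo → does not qualify.
Program B: score 627 ≥ 620; DTI 35.7% ≤ 36% → qualifies.
Program C: score 627 ≥ 600; DTI 35.7% ≤ 45%; employment 58 ≥ 18 mo; reserves 1.4 < 4 mo → does not qualify.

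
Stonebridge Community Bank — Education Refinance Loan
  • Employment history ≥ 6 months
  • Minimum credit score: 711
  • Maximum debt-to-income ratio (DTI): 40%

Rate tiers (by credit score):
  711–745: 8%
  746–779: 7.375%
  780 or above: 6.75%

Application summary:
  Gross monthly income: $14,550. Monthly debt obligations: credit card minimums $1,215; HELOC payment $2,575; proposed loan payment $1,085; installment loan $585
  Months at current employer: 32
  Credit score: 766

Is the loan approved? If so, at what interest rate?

Credit score 766 ≥ 711 (meets minimum)
Total monthly debts = (1,215 + 2,575 + 1,085 + 585) = 5,460. DTI: 5,460 ÷ 14,550 = 37.5%, within the 40% cap
Employment 32 ≥ 6 months
All requirements met. Score 766 falls in the 746–779 tier → 7.375%.

Approved at 7.375%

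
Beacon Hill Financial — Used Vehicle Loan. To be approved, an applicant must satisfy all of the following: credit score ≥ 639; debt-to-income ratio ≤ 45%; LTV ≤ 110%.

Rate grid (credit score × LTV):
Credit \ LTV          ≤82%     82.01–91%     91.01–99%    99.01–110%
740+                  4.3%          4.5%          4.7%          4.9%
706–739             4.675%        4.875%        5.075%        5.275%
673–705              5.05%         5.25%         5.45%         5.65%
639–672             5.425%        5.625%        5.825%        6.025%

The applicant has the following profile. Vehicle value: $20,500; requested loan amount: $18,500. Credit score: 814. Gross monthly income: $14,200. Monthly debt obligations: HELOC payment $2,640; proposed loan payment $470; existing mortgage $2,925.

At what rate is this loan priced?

Credit score 814 ≥ 639; Total monthly debts = (2,640 + 470 + 2,925) = 6,035. Debt-to-income = 6,035/14,200 = 42.5% — meets 45% limit
LTV: 18,500 ÷ 20,500 = 90.2%, within 110% cap
Credit 814 → row 740+; LTV 90.2% → column 82.01–91%. Grid cell → 4.5%.

4.5%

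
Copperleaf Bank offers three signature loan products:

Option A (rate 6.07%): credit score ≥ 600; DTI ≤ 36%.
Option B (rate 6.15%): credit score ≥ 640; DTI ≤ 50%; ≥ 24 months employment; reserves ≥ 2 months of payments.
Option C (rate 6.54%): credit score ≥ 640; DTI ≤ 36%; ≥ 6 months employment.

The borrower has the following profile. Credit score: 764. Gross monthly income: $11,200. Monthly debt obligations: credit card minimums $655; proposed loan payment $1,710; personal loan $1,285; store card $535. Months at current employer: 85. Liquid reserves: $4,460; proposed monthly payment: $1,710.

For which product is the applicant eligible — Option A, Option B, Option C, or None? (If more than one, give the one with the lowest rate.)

Option B

Total debts = (655 + 1,710 + 1,285 + 535) = 4,185; DTI = 4,185/11,200 = 37.4%.
Reserves = 4,460/1,710 = 2.6 months.
Option A: score 764 ≥ 600; DTI 37.4% > 36% → does not qualify.
Option B: score 764 ≥ 640; DTI 37.4% ≤ 50%; employment 85 ≥ 24 mo; reserves 2.6 ≥ 2 mo → qualifies.
Option C: score 764 ≥ 640; DTI 37.4% > 36%; employment 85 ≥ 6 mo → does not qualify.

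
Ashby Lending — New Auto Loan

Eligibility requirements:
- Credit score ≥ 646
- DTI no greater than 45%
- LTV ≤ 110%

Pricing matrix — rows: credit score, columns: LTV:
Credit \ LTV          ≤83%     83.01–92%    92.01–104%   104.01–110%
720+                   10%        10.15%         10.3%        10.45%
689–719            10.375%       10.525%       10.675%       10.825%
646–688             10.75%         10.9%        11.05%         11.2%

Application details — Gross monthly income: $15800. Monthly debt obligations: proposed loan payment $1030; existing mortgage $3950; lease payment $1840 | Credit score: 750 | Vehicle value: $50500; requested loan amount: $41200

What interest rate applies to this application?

10%

Credit score 750 ≥ 646; Total monthly debts = (1,030 + 3,950 + 1,840) = 6,820. DTI: 6,820 ÷ 15,800 = 43.2%, within the 45% cap
LTV: 41,200 ÷ 50,500 = 81.6%, within 110% cap
Score 750 is in the 720+ band; LTV 81.6% is in the ≤83% band → 10%.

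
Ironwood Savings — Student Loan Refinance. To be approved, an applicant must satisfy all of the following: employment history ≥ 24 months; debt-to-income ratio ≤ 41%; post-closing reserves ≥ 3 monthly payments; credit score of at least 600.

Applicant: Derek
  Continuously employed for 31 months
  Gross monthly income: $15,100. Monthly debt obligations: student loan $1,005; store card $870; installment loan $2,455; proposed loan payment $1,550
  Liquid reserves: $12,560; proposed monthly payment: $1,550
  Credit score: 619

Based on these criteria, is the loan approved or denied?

Employment 31 ≥ 24 months
Total monthly debts = (1,005 + 870 + 2,455 + 1,550) = 5,880. DTI: 5,880 ÷ 15,100 = 38.9%, within the 41% cap
Reserves: 12,560 ÷ 1,550 = 8.1 months (meets 3-month minimum)
Credit score 619 ≥ 600 (meets)
All criteria satisfied.

Approved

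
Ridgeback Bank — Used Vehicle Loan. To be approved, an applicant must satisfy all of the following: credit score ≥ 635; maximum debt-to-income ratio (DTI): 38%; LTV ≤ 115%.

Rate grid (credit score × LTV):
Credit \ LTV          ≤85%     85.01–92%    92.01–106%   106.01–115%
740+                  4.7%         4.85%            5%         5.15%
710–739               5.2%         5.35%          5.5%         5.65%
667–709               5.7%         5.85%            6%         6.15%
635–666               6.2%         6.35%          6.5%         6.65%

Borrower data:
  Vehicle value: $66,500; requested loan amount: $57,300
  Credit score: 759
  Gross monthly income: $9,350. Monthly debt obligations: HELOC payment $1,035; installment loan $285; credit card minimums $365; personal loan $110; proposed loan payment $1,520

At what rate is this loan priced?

4.85%

Credit score 759 ≥ 635; Total monthly debts = (1,035 + 285 + 365 + 110 + 1,520) = 3,315. DTI: 3,315 ÷ 9,350 = 35.5%, within the 38% cap
LTV: 57,300 ÷ 66,500 = 86.2%, within 115% cap
Credit 759 → row 740+; LTV 86.2% → column 85.01–92%. Grid cell → 4.85%.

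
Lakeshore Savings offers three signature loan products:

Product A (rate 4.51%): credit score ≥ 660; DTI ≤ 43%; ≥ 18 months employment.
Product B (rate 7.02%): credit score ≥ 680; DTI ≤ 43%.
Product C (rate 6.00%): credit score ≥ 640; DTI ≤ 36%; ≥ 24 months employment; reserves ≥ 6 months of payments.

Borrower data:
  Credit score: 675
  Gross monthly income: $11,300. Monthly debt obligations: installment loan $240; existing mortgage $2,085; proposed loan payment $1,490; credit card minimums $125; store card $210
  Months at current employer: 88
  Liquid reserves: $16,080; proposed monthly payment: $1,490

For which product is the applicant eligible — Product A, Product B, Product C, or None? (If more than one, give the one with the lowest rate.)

Product A

Total debts = (240 + 2,085 + 1,490 + 125 + 210) = 4,150; DTI = 4,150/11,300 = 36.7%.
Reserves = 16,080/1,490 = 10.8 months.
Product A: score 675 ≥ 660; DTI 36.7% ≤ 43%; employment 88 ≥ 18 mo → qualifies.
Product B: score 675 < 680; DTI 36.7% ≤ 43% → does not qualify.
Product C: score 675 ≥ 640; DTI 36.7% > 36%; employment 88 ≥ 24 mo; reserves 10.8 ≥ 6 mo → does not qualify.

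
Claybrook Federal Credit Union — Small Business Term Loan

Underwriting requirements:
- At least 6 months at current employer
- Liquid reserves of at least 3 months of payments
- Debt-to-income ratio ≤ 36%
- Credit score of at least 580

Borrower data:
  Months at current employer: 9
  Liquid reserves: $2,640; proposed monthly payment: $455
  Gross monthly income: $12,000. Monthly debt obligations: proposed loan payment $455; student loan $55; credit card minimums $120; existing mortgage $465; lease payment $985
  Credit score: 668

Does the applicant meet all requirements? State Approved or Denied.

Approved

Employment 9 ≥ 6 months
Reserves: 2,640 ÷ 455 = 5.8 months (meets 3-month minimum)
Total monthly debts = (455 + 55 + 120 + 465 + 985) = 2,080. DTI: 2,080 ÷ 12,000 = 17.3%, within the 36% cap
Credit score 668 ≥ 580 (meets)
All criteria satisfied.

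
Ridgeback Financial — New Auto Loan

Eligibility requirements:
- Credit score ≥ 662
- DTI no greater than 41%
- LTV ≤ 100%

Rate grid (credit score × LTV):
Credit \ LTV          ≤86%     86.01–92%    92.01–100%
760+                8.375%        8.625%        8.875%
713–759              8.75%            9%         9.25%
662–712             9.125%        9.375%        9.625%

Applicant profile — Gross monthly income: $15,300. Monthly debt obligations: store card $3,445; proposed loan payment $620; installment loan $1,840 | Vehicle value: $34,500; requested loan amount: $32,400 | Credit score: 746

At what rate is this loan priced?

Credit score 746 ≥ 662; Total monthly debts = (3,445 + 620 + 1,840) = 5,905. DTI = 5,905/15,300 = 38.6% ≤ 41%
LTV = 32,400/34,500 = 93.9% ≤ 100%
Score 746 is in the 713–759 band; LTV 93.9% is in the 92.01–100% band → 9.25%.

9.25%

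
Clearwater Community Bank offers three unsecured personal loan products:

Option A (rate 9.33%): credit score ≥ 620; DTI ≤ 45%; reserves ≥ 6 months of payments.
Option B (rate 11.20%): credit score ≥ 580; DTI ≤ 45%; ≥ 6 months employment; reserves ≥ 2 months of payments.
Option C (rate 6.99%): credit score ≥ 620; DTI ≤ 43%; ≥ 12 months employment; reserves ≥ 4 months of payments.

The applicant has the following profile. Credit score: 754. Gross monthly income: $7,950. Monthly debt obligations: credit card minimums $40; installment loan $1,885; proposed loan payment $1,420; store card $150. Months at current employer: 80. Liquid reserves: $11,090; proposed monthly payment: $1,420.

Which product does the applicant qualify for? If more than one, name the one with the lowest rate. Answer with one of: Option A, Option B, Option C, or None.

Total debts = (40 + 1,885 + 1,420 + 150) = 3,495; DTI = 3,495/7,950 = 44%.
Reserves = 11,090/1,420 = 7.8 months.
Option A: score 754 ≥ 620; DTI 44% ≤ 45%; reserves 7.8 ≥ 6 mo → qualifies.
Option B: score 754 ≥ 580; DTI 44% ≤ 45%; employment 80 ≥ 6 mo; reserves 7.8 ≥ 2 mo → qualifies.
Option C: score 754 ≥ 620; DTI 44% > 43%; employment 80 ≥ 12 mo; reserves 7.8 ≥ 4 mo → does not qualify.
Qualifying: Option A, Option B. Lowest rate is 9.33% → Option A.

Option A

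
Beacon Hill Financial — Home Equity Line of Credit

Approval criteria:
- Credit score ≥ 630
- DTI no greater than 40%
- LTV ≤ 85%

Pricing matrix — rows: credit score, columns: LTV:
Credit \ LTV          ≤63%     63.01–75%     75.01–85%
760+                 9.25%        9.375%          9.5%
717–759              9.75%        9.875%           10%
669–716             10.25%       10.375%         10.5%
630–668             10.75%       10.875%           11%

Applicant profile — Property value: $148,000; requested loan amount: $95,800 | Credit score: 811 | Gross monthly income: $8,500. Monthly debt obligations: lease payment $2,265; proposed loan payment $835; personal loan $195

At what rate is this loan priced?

9.375%

Credit score 811 ≥ 630; Total monthly debts = (2,265 + 835 + 195) = 3,295. DTI = 3,295/8,500 = 38.8% ≤ 40%
Loan-to-value = 95,800/148,000 = 64.7% — pass (85% max)
Credit 811 → row 760+; LTV 64.7% → column 63.01–75%. Grid cell → 9.375%.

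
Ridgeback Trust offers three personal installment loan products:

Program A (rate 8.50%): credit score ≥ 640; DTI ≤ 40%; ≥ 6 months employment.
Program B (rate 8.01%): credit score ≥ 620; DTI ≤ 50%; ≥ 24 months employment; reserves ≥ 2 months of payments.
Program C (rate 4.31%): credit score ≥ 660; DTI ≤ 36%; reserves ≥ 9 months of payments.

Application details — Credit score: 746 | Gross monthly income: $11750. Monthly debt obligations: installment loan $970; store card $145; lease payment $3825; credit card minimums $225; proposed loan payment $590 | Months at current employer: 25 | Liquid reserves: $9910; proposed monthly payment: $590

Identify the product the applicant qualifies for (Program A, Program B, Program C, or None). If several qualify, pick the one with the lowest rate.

Program B

Total debts = (970 + 145 + 3,825 + 225 + 590) = 5,755; DTI = 5,755/11,750 = 49%.
Reserves = 9,910/590 = 16.8 months.
Program A: score 746 ≥ 640; DTI 49% > 40%; employment 25 ≥ 6 mo → does not qualify.
Program B: score 746 ≥ 620; DTI 49% ≤ 50%; employment 25 ≥ 24 mo; reserves 16.8 ≥ 2 mo → qualifies.
Program C: score 746 ≥ 660; DTI 49% > 36%; reserves 16.8 ≥ 9 mo → does not qualify.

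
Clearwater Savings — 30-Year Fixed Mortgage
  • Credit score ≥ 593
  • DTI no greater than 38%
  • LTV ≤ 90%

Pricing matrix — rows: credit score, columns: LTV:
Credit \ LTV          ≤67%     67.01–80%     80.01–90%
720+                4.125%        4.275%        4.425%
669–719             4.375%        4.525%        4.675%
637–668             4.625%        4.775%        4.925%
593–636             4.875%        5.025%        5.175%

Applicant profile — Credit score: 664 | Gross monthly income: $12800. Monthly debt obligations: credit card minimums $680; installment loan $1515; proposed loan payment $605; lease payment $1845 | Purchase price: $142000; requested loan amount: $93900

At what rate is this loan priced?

Credit score 664 ≥ 593; Total monthly debts = (680 + 1,515 + 605 + 1,845) = 4,645. Debt-to-income = 4,645/12,800 = 36.3% — meets 38% limit
LTV: 93,900 ÷ 142,000 = 66.1%, within 90% cap
Score 664 is in the 637–668 band; LTV 66.1% is in the ≤67% band → 4.625%.

4.625%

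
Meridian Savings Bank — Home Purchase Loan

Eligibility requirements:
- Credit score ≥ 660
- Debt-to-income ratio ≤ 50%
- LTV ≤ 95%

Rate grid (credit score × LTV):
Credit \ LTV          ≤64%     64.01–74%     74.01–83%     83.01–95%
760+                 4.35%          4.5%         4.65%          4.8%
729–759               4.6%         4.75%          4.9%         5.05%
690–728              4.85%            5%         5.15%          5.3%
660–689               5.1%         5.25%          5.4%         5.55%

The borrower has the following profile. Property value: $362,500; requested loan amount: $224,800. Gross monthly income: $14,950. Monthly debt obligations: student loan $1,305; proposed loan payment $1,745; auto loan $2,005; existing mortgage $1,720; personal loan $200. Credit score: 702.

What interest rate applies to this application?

Credit score 702 ≥ 660; Total monthly debts = (1,305 + 1,745 + 2,005 + 1,720 + 200) = 6,975. DTI = 6,975/14,950 = 46.7% ≤ 50%
LTV: 224,800 ÷ 362,500 = 62%, within 95% cap
Score 702 is in the 690–728 band; LTV 62% is in the ≤64% band → 4.85%.

4.85%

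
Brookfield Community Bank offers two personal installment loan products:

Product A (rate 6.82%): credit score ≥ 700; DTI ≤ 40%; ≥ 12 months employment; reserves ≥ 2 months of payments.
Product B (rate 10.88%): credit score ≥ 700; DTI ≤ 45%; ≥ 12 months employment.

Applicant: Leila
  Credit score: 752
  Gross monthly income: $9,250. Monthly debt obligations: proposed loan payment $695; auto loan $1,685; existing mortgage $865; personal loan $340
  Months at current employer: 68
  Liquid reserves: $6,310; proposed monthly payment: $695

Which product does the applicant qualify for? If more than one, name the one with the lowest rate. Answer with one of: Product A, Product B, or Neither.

Total debts = (695 + 1,685 + 865 + 340) = 3,585; DTI = 3,585/9,250 = 38.8%.
Reserves = 6,310/695 = 9.1 months.
Product A: score 752 ≥ 700; DTI 38.8% ≤ 40%; employment 68 ≥ 12 mo; reserves 9.1 ≥ 2 mo → qualifies.
Product B: score 752 ≥ 700; DTI 38.8% ≤ 45%; employment 68 ≥ 12 mo → qualifies.
Qualifying: Product A, Product B. Lowest rate is 6.82% → Product A.

Product A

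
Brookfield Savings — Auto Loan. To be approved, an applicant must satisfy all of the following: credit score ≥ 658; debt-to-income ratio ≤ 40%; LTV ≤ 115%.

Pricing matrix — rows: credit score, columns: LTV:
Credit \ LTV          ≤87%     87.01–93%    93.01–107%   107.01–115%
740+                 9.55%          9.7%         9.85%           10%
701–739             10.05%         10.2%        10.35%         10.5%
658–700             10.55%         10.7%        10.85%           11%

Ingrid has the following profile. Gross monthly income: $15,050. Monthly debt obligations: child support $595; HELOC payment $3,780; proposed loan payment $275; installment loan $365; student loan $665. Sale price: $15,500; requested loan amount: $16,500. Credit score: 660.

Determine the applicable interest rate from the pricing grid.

10.85%

Credit score 660 ≥ 658; Total monthly debts = (595 + 3,780 + 275 + 365 + 665) = 5,680. DTI = 5,680/15,050 = 37.7% ≤ 40%
LTV = 16,500/15,500 = 106.5% ≤ 115%
Row: 660 falls in 658–700. Column: 106.5% falls in 93.01–107%. Rate = 10.85%.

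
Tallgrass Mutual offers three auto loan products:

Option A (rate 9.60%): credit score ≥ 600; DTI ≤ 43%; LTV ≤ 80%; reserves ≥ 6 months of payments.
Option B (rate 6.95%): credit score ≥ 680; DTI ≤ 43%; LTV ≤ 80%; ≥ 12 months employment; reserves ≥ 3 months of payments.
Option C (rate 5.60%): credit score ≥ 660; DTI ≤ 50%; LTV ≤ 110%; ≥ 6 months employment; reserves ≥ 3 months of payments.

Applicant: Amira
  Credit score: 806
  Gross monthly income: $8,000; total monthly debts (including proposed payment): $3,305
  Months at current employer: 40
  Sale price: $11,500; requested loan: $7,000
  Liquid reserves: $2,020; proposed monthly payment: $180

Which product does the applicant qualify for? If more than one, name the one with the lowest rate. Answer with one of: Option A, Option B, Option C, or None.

DTI = 3,305/8,000 = 41.3%.
LTV = 7,000/11,500 = 60.9%.
Reserves = 2,020/180 = 11.2 months.
Option A: score 806 ≥ 600; DTI 41.3% ≤ 43%; LTV 60.9% ≤ 80%; reserves 11.2 ≥ 6 mo → qualifies.
Option B: score 806 ≥ 680; DTI 41.3% ≤ 43%; LTV 60.9% ≤ 80%; employment 40 ≥ 12 mo; reserves 11.2 ≥ 3 mo → qualifies.
Option C: score 806 ≥ 660; DTI 41.3% ≤ 50%; LTV 60.9% ≤ 110%; employment 40 ≥ 6 mo; reserves 11.2 ≥ 3 mo → qualifies.
Qualifying: Option A, Option B, Option C. Lowest rate is 5.60% → Option C.

Option C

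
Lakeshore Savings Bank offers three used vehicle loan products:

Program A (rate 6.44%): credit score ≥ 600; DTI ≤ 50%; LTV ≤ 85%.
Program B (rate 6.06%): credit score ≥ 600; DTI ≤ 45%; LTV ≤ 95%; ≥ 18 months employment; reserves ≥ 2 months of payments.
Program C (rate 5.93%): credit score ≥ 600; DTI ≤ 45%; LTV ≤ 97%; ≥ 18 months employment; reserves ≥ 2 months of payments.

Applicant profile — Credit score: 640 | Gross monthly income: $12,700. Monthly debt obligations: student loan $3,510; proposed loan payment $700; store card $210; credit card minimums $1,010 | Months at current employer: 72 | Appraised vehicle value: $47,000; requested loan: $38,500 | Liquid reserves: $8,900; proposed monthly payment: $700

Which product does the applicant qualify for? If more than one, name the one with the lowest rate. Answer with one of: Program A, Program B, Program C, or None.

Total debts = (3,510 + 700 + 210 + 1,010) = 5,430; DTI = 5,430/12,700 = 42.8%.
LTV = 38,500/47,000 = 81.9%.
Reserves = 8,900/700 = 12.7 months.
Program A: score 640 ≥ 600; DTI 42.8% ≤ 50%; LTV 81.9% ≤ 85% → qualifies.
Program B: score 640 ≥ 600; DTI 42.8% ≤ 45%; LTV 81.9% ≤ 95%; employment 72 ≥ 18 mo; reserves 12.7 ≥ 2 mo → qualifies.
Program C: score 640 ≥ 600; DTI 42.8% ≤ 45%; LTV 81.9% ≤ 97%; employment 72 ≥ 18 mo; reserves 12.7 ≥ 2 mo → qualifies.
Qualifying: Program A, Program B, Program C. Lowest rate is 5.93% → Program C.

Program C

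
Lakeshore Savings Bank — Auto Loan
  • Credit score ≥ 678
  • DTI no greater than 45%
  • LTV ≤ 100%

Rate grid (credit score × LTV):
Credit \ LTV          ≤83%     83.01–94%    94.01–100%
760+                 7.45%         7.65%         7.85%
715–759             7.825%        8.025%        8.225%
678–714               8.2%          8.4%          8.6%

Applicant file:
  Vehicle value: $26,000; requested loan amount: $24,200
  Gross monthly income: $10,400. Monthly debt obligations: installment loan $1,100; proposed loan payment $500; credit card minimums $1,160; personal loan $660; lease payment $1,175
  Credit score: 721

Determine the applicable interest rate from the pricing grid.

Credit score 721 ≥ 678; Total monthly debts = (1,100 + 500 + 1,160 + 660 + 1,175) = 4,595. Debt-to-income = 4,595/10,400 = 44.2% — meets 45% limit
Loan-to-value = 24,200/26,000 = 93.1% — pass (100% max)
Row: 721 falls in 715–759. Column: 93.1% falls in 83.01–94%. Rate = 8.025%.

8.025%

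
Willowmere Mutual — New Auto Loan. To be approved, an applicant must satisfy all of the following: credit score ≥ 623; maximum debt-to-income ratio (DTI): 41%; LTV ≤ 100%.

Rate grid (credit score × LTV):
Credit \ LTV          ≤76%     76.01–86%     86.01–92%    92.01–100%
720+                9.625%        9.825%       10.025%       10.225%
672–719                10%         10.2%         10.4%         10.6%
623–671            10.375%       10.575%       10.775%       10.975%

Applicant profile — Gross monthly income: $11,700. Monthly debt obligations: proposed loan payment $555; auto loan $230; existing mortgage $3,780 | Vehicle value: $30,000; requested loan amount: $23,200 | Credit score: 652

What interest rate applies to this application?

Credit score 652 ≥ 623; Total monthly debts = (555 + 230 + 3,780) = 4,565. DTI = 4,565/11,700 = 39% ≤ 41%
LTV = 23,200/30,000 = 77.3% ≤ 100%
Credit 652 → row 623–671; LTV 77.3% → column 76.01–86%. Grid cell → 10.575%.

10.575%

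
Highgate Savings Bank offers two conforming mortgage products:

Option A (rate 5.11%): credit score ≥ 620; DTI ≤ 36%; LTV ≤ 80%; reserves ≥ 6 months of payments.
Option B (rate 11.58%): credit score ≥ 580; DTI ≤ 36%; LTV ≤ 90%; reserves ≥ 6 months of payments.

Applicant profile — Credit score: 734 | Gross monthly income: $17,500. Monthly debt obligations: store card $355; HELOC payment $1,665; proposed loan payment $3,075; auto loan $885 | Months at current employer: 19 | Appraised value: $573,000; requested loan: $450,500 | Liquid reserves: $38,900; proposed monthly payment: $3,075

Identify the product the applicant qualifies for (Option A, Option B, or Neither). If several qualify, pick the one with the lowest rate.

Option A

Total debts = (355 + 1,665 + 3,075 + 885) = 5,980; DTI = 5,980/17,500 = 34.2%.
LTV = 450,500/573,000 = 78.6%.
Reserves = 38,900/3,075 = 12.7 months.
Option A: score 734 ≥ 620; DTI 34.2% ≤ 36%; LTV 78.6% ≤ 80%; reserves 12.7 ≥ 6 mo → qualifies.
Option B: score 734 ≥ 580; DTI 34.2% ≤ 36%; LTV 78.6% ≤ 90%; reserves 12.7 ≥ 6 mo → qualifies.
Qualifying: Option A, Option B. Lowest rate is 5.11% → Option A.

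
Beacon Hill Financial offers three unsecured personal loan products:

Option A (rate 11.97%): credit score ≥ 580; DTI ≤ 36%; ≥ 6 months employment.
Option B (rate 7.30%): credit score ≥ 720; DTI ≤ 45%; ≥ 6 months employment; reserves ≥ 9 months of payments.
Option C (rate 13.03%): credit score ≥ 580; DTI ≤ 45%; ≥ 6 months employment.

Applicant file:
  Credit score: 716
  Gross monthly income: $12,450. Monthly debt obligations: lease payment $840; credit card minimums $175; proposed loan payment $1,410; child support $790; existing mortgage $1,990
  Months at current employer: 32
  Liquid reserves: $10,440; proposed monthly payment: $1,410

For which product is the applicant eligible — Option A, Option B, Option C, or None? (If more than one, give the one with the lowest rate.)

Total debts = (840 + 175 + 1,410 + 790 + 1,990) = 5,205; DTI = 5,205/12,450 = 41.8%.
Reserves = 10,440/1,410 = 7.4 months.
Option A: score 716 ≥ 580; DTI 41.8% > 36%; employment 32 ≥ 6 mo → does not qualify.
Option B: score 716 < 720; DTI 41.8% ≤ 45%; employment 32 ≥ 6 mo; reserves 7.4 < 9 mo → does not qualify.
Option C: score 716 ≥ 580; DTI 41.8% ≤ 45%; employment 32 ≥ 6 mo → qualifies.

Option C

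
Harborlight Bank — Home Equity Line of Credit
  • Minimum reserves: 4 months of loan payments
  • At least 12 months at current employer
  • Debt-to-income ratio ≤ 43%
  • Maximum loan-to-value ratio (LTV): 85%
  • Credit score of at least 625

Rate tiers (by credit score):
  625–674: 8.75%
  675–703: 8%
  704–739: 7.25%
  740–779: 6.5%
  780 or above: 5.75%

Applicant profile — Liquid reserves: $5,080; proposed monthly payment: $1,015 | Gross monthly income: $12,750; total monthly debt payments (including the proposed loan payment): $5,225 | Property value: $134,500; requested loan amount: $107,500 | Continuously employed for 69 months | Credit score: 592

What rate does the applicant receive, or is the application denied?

Credit score 592 < 625 (below minimum)
Employment 69 ≥ 12 months
Reserves: 5,080 ÷ 1,015 = 5.0 months (meets 4-month minimum)
LTV: 107,500 ÷ 134,500 = 79.9%, within 85% cap
DTI = 5,225/12,750 = 41% ≤ 43%
Not all requirements met → denied.

Denied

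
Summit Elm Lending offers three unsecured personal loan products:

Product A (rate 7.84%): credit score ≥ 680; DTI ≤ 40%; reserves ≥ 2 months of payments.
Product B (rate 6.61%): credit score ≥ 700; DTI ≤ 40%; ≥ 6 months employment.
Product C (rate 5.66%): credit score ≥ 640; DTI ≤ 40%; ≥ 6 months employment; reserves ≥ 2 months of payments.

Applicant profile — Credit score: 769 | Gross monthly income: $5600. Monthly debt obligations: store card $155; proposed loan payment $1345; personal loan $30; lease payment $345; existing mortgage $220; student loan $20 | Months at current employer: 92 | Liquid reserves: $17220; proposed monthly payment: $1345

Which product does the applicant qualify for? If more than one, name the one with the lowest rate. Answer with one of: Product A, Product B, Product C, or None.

Product C

Total debts = (155 + 1,345 + 30 + 345 + 220 + 20) = 2,115; DTI = 2,115/5,600 = 37.8%.
Reserves = 17,220/1,345 = 12.8 months.
Product A: score 769 ≥ 680; DTI 37.8% ≤ 40%; reserves 12.8 ≥ 2 mo → qualifies.
Product B: score 769 ≥ 700; DTI 37.8% ≤ 40%; employment 92 ≥ 6 mo → qualifies.
Product C: score 769 ≥ 640; DTI 37.8% ≤ 40%; employment 92 ≥ 6 mo; reserves 12.8 ≥ 2 mo → qualifies.
Qualifying: Product A, Product B, Product C. Lowest rate is 5.66% → Product C.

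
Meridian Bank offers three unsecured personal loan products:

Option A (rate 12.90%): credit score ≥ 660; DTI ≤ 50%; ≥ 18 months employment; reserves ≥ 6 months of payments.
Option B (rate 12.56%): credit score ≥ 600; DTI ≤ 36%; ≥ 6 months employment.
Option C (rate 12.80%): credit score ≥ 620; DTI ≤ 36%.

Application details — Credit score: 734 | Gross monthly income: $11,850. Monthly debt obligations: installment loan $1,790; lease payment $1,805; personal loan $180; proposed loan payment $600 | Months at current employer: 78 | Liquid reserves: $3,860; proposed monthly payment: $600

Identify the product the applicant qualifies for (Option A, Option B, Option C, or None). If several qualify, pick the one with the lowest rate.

Option A

Total debts = (1,790 + 1,805 + 180 + 600) = 4,375; DTI = 4,375/11,850 = 36.9%.
Reserves = 3,860/600 = 6.4 months.
Option A: score 734 ≥ 660; DTI 36.9% ≤ 50%; employment 78 ≥ 18 mo; reserves 6.4 ≥ 6 mo → qualifies.
Option B: score 734 ≥ 600; DTI 36.9% > 36%; employment 78 ≥ 6 mo → does not qualify.
Option C: score 734 ≥ 620; DTI 36.9% > 36% → does not qualify.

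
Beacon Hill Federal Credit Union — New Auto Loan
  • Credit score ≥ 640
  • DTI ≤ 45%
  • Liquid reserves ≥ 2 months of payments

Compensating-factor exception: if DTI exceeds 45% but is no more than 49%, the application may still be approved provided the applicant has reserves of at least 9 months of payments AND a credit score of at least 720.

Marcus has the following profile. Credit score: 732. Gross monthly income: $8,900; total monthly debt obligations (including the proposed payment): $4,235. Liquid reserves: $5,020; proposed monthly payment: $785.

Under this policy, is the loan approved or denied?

Denied

Credit score 732 ≥ 640 (meets base)
DTI: 4,235 ÷ 8,900 = 47.6%, over the 45% base limit.
Liquid reserves cover 5,020/785 = 6.4 months — ≥ 2 required
47.6% falls in the override range (45%–49%), so the compensating-factor test applies.
Override check — reserves: 6.4 mo (short of 9); score: 732 (ok).
Compensating-factor requirement not fully met.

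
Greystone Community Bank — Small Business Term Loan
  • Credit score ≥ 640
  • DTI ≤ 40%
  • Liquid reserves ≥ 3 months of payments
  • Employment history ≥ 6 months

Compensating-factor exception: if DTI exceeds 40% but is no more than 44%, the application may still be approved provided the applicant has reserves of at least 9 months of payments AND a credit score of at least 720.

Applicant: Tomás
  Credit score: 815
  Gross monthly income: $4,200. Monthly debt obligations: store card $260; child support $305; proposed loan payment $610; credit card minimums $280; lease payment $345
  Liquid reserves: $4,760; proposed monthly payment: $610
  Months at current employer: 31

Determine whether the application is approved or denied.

Credit score 815 ≥ 640 (meets base)
Total debts = (260 + 305 + 610 + 280 + 345) = 1,800. DTI = 1,800/4,200 = 42.9% > 40% — standard DTI limit exceeded.
Reserves: 4,760 ÷ 610 = 7.8 months (meets 3-month minimum)
Employment 31 ≥ 6 months
DTI 42.9% is within the 40%–44% exception band; checking compensating factors.
Override check — reserves: 7.8 mo (short of 9); score: 815 (ok).
Compensating-factor requirement not fully met.

Denied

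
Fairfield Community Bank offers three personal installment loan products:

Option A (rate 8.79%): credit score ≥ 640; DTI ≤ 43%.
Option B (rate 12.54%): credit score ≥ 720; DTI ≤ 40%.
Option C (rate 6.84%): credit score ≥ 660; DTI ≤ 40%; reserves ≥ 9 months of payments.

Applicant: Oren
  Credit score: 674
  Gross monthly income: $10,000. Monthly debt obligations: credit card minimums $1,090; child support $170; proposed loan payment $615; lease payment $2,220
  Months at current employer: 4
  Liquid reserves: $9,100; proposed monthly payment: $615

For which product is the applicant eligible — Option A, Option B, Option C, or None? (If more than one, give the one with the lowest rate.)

Total debts = (1,090 + 170 + 615 + 2,220) = 4,095; DTI = 4,095/10,000 = 41%.
Reserves = 9,100/615 = 14.8 months.
Option A: score 674 ≥ 640; DTI 41% ≤ 43% → qualifies.
Option B: score 674 < 720; DTI 41% > 40% → does not qualify.
Option C: score 674 ≥ 660; DTI 41% > 40%; reserves 14.8 ≥ 9 mo → does not qualify.

Option A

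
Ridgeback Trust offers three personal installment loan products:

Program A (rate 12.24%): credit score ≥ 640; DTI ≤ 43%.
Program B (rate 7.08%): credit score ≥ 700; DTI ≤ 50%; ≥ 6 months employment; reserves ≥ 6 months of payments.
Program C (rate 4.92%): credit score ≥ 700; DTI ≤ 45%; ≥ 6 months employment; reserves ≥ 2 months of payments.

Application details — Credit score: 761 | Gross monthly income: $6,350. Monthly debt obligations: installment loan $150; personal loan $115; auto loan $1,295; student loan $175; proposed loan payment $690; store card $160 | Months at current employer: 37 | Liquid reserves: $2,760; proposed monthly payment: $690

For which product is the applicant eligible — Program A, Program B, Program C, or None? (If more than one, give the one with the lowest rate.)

Total debts = (150 + 115 + 1,295 + 175 + 690 + 160) = 2,585; DTI = 2,585/6,350 = 40.7%.
Reserves = 2,760/690 = 4.0 months.
Program A: score 761 ≥ 640; DTI 40.7% ≤ 43% → qualifies.
Program B: score 761 ≥ 700; DTI 40.7% ≤ 50%; employment 37 ≥ 6 mo; reserves 4.0 < 6 mo → does not qualify.
Program C: score 761 ≥ 700; DTI 40.7% ≤ 45%; employment 37 ≥ 6 mo; reserves 4.0 ≥ 2 mo → qualifies.
Qualifying: Program A, Program C. Lowest rate is 4.92% → Program C.

Program C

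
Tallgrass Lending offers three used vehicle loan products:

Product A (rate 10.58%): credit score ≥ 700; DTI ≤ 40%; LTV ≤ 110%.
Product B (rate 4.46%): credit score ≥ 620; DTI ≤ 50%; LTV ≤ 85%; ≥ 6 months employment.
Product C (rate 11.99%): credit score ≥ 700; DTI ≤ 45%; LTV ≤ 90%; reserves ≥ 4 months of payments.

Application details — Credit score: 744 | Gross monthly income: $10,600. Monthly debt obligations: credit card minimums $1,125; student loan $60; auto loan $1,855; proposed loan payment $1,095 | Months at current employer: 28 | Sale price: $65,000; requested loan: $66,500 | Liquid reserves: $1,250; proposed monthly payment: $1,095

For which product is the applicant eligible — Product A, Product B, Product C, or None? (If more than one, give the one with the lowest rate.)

Total debts = (1,125 + 60 + 1,855 + 1,095) = 4,135; DTI = 4,135/10,600 = 39%.
LTV = 66,500/65,000 = 102.3%.
Reserves = 1,250/1,095 = 1.1 months.
Product A: score 744 ≥ 700; DTI 39% ≤ 40%; LTV 102.3% ≤ 110% → qualifies.
Product B: score 744 ≥ 620; DTI 39% ≤ 50%; LTV 102.3% > 85%; employment 28 ≥ 6 mo → does not qualify.
Product C: score 744 ≥ 700; DTI 39% ≤ 45%; LTV 102.3% > 90%; reserves 1.1 < 4 mo → does not qualify.

Product A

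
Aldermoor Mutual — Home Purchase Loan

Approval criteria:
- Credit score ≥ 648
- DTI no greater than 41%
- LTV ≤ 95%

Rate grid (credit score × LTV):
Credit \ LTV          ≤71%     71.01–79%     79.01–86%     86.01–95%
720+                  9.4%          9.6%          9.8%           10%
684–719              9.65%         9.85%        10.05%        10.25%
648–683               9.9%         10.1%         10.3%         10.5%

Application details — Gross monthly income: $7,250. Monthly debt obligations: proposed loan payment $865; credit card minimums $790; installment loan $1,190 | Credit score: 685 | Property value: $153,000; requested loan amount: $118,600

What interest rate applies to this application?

9.85%

Credit score 685 ≥ 648; Total monthly debts = (865 + 790 + 1,190) = 2,845. DTI: 2,845 ÷ 7,250 = 39.2%, within the 41% cap
LTV: 118,600 ÷ 153,000 = 77.5%, within 95% cap
Credit 685 → row 684–719; LTV 77.5% → column 71.01–79%. Grid cell → 9.85%.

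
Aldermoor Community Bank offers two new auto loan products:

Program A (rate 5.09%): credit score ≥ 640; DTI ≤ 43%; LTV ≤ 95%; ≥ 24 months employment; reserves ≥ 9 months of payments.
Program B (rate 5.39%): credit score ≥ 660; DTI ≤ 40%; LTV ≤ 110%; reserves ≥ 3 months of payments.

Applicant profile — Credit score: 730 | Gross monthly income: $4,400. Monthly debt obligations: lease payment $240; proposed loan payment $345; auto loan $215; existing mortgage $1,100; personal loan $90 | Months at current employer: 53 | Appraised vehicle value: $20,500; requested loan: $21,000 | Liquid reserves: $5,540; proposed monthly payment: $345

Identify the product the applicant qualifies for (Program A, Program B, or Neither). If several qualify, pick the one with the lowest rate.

Total debts = (240 + 345 + 215 + 1,100 + 90) = 1,990; DTI = 1,990/4,400 = 45.2%.
LTV = 21,000/20,500 = 102.4%.
Reserves = 5,540/345 = 16.1 months.
Program A: score 730 ≥ 640; DTI 45.2% > 43%; LTV 102.4% > 95%; employment 53 ≥ 24 mo; reserves 16.1 ≥ 9 mo → does not qualify.
Program B: score 730 ≥ 660; DTI 45.2% > 40%; LTV 102.4% ≤ 110%; reserves 16.1 ≥ 3 mo → does not qualify.

Neither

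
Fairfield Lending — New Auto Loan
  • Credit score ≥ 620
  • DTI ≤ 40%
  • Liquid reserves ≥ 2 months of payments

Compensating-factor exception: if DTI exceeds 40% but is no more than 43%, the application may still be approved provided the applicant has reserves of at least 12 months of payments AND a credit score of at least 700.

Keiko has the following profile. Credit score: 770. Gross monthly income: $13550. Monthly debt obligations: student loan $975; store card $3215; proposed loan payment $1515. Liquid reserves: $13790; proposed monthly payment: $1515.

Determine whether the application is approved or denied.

Denied

Credit score 770 ≥ 620 (meets base)
Total debts = (975 + 3,215 + 1,515) = 5,705. DTI = 5,705/13,550 = 42.1% > 40% — standard DTI limit exceeded.
Reserves: 13,790 ÷ 1,515 = 9.1 months (meets 2-month minimum)
DTI 42.1% is within the 40%–43% exception band; checking compensating factors.
Override check — reserves: 9.1 mo (short of 12); score: 770 (ok).
Compensating-factor requirement not fully met.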